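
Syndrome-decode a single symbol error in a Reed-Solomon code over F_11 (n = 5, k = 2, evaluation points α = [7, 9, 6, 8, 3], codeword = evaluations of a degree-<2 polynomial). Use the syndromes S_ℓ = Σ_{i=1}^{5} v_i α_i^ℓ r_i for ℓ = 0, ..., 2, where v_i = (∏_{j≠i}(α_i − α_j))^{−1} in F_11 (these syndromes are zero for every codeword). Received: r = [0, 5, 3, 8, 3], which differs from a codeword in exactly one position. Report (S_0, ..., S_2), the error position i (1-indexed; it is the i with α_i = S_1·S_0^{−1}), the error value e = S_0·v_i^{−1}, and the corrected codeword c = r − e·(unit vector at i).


S = (3, 9, 5), error at position 5, error magnitude e = 2, c = [0, 5, 3, 8, 1].

Step 1: column multipliers v_i = (∏_{j≠i}(α_i − α_j))^{−1} mod 11.
  i = 1 (α = 7): (7−9)(7−6)(7−8)(7−3) = (−2)·1·(−1)·4 = 8 ≡ 8, so v_1 = 8^{−1} = 7 (mod 11).
  i = 2 (α = 9): (9−7)(9−6)(9−8)(9−3) = 2·3·1·6 = 36 ≡ 3, so v_2 = 3^{−1} = 4 (mod 11).
  i = 3 (α = 6): (6−7)(6−9)(6−8)(6−3) = (−1)·(−3)·(−2)·3 = −18 ≡ 4, so v_3 = 4^{−1} = 3 (mod 11).
  i = 4 (α = 8): (8−7)(8−9)(8−6)(8−3) = 1·(−1)·2·5 = −10 ≡ 1, so v_4 = 1^{−1} = 1 (mod 11).
  i = 5 (α = 3): (3−7)(3−9)(3−6)(3−8) = (−4)·(−6)·(−3)·(−5) = 360 ≡ 8, so v_5 = 8^{−1} = 7 (mod 11).
  v = [7, 4, 3, 1, 7].
Step 2: syndromes of r = [0, 5, 3, 8, 3] (all sums mod 11).
  S_0 = Σ v_i r_i = 7·0 + 4·5 + 3·3 + 1·8 + 7·3 = 58 ≡ 3.
  S_1 = Σ v_i α_i r_i = 7·7·0 + 4·9·5 + 3·6·3 + 1·8·8 + 7·3·3 = 361 ≡ 9.
  α_i^2 mod 11 = [5, 4, 3, 9, 9].
  S_2 = Σ v_i α_i^2 r_i = 7·5·0 + 4·4·5 + 3·3·3 + 1·9·8 + 7·9·3 = 368 ≡ 5.
  S = (3, 9, 5) ≠ 0, so r is not a codeword (an error is present).
Step 3: locate the error. For a single error e at position i, S_ℓ = v_i·e·α_i^ℓ, so α_err = S_1/S_0.
  S_0^{−1} = 3^{−1} = 4 (mod 11), so α_err = 9·4 = 36 ≡ 3 = α_5. Error position i = 5.
  Consistency check: S_2/S_1 = 5·5 = 25 ≡ 3 = α_err ✓ (single-error assumption holds).
Step 4: error magnitude e = S_0/v_5 = S_0·∏_{j≠5}(α_5 − α_j) = 3·8 = 24 ≡ 2 (mod 11).
Step 5: correct position 5: c_5 = r_5 − e = 3 − 2 ≡ 1 (mod 11). Hence c = [0, 5, 3, 8, 1].
  Check: interpolating c through the α_i gives m(x) = 10 + 8·x (degree < 2) with m(α_i) = c_i for every i, so c is indeed a codeword.


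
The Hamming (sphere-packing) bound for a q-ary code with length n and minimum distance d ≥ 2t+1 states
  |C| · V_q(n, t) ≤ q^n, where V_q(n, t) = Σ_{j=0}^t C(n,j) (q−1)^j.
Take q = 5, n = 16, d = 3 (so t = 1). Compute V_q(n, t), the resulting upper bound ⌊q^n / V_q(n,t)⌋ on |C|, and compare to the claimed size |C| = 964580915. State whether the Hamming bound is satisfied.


V_q(n, t) = 65, q^n = 152587890625, Hamming bound = 2347506009, |C| = 964580915 ≤ bound (satisfied).

Step 1: Compute V_q(n, t) = Σ_{j=0}^1 C(n, j) (q−1)^j.
  j = 0: C(16,0)·(4)^0 = 1·1 = 1.
  j = 1: C(16,1)·(4)^1 = 16·4 = 64.
  V_q(n, t) = 1 + 64 = 65.
Step 2: q^n = 5^16 = 152587890625.
Step 3: Hamming bound ⌊q^n / V_q(n,t)⌋ = ⌊152587890625/65⌋ = 2347506009.
Step 4: Compare |C| = 964580915 to 2347506009: satisfied.
The claimed |C| lies below the Hamming bound.


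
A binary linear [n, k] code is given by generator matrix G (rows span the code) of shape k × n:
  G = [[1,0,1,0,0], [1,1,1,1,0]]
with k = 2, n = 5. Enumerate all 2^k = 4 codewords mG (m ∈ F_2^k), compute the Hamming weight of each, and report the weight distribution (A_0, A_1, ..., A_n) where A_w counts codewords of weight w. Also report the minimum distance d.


Weight distribution: A_0 = 1, A_2 = 2, A_4 = 1. Minimum distance d = 2.

Enumerate all 2^2 = 4 messages m ∈ F_2^2.
For each, compute codeword c = mG in F_2^5, then tally its weight.
  m = 00 → c = 00000, weight = 0.
  m = 10 → c = 10100, weight = 2.
  m = 01 → c = 11110, weight = 4.
  m = 11 → c = 01010, weight = 2.
Tally weights:
  weight 0: 1 codewords.
  weight 2: 2 codewords.
  weight 4: 1 codewords.
Minimum distance d = smallest w > 0 with A_w > 0 = 2.
Sanity: Σ A_w = 4 = 2^2 = 4 ✓.


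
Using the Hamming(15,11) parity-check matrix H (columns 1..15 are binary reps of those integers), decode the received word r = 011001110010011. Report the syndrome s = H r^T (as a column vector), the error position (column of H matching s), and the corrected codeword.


s = (0, 0, 1, 0)^T, error position = 2, corrected codeword c = 001001110010011

Compute s = H r^T mod 2 one row at a time:
  s_1 = 1 + 0 + 0 + 1 + 0 + 0 + 1 + 1 = 4 ≡ 0 (mod 2).
  s_2 = 0 + 0 + 1 + 1 + 0 + 0 + 1 + 1 = 4 ≡ 0 (mod 2).
  s_3 = 1 + 1 + 1 + 1 + 0 + 1 + 1 + 1 = 7 ≡ 1 (mod 2).
  s_4 = 0 + 1 + 0 + 1 + 0 + 1 + 0 + 1 = 4 ≡ 0 (mod 2).
s = (0, 0, 1, 0)^T — this equals column 2 of H (binary 0010), so error is at position 2.
Correct: flip bit 2 of r = 011001110010011 to get c = 001001110010011.


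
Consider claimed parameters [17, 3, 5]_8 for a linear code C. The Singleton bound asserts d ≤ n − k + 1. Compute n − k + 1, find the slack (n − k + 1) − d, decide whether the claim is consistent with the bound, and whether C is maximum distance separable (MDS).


Singleton RHS = n − k + 1 = 15, slack = 10, bound satisfied, not MDS.

Singleton bound: d ≤ n − k + 1.
Here n = 17, k = 3, so n − k + 1 = 15.
Given d = 5, check d ≤ 15: YES.
Slack = (n − k + 1) − d = 10.
The code is NOT MDS (slack = 10 > 0).
Description: the claimed parameters are [17, 3, 5]_8; such a code would be non-MDS.


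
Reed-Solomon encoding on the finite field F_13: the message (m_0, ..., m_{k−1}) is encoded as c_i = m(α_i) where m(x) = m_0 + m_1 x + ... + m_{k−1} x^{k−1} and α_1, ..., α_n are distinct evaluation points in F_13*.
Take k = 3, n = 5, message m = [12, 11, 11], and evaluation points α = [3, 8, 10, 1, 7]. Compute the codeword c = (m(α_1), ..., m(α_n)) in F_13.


c = [1, 11, 0, 8, 4]

Message polynomial: m(x) = 12 + 11·x + 11·x^2 (mod 13).
For each evaluation point α_i, compute m(α_i) mod 13:
  α_1 = 3: Horner steps 11 → 5 → 1, so m(3) = 1.
  α_2 = 8: Horner steps 11 → 8 → 11, so m(8) = 11.
  α_3 = 10: Horner steps 11 → 4 → 0, so m(10) = 0.
  α_4 = 1: Horner steps 11 → 9 → 8, so m(1) = 8.
  α_5 = 7: Horner steps 11 → 10 → 4, so m(7) = 4.
Codeword c = [1, 11, 0, 8, 4] ∈ F_13^5.


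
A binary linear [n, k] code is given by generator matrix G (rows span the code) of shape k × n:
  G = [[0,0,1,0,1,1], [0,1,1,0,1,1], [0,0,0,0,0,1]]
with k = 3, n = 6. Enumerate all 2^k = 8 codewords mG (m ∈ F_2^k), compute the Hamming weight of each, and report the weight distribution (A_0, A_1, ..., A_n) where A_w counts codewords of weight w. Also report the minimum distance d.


Weight distribution: A_0 = 1, A_1 = 2, A_2 = 2, A_3 = 2, A_4 = 1. Minimum distance d = 1.

Enumerate all 2^3 = 8 messages m ∈ F_2^3.
For each, compute codeword c = mG in F_2^6, then tally its weight.
  m = 000 → c = 000000, weight = 0.
  m = 100 → c = 001011, weight = 3.
  m = 010 → c = 011011, weight = 4.
  m = 110 → c = 010000, weight = 1.
  m = 001 → c = 000001, weight = 1.
  m = 101 → c = 001010, weight = 2.
  m = 011 → c = 011010, weight = 3.
  m = 111 → c = 010001, weight = 2.
Tally weights:
  weight 0: 1 codewords.
  weight 1: 2 codewords.
  weight 2: 2 codewords.
  weight 3: 2 codewords.
  weight 4: 1 codewords.
Minimum distance d = smallest w > 0 with A_w > 0 = 1.
Sanity: Σ A_w = 8 = 2^3 = 8 ✓.


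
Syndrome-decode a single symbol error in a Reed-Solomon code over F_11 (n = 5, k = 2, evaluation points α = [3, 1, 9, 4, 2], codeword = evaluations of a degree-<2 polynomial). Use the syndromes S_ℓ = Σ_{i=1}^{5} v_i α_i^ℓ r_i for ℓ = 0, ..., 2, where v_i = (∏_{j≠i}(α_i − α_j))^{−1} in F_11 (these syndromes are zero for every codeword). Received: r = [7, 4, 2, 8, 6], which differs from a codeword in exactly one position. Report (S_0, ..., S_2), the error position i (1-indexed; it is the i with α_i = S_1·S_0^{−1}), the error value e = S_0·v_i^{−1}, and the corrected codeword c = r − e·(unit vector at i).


S = (8, 8, 8), error at position 2, error magnitude e = 10, c = [7, 5, 2, 8, 6].

Step 1: column multipliers v_i = (∏_{j≠i}(α_i − α_j))^{−1} mod 11.
  i = 1 (α = 3): (3−1)(3−9)(3−4)(3−2) = 2·(−6)·(−1)·1 = 12 ≡ 1, so v_1 = 1^{−1} = 1 (mod 11).
  i = 2 (α = 1): (1−3)(1−9)(1−4)(1−2) = (−2)·(−8)·(−3)·(−1) = 48 ≡ 4, so v_2 = 4^{−1} = 3 (mod 11).
  i = 3 (α = 9): (9−3)(9−1)(9−4)(9−2) = 6·8·5·7 = 1680 ≡ 8, so v_3 = 8^{−1} = 7 (mod 11).
  i = 4 (α = 4): (4−3)(4−1)(4−9)(4−2) = 1·3·(−5)·2 = −30 ≡ 3, so v_4 = 3^{−1} = 4 (mod 11).
  i = 5 (α = 2): (2−3)(2−1)(2−9)(2−4) = (−1)·1·(−7)·(−2) = −14 ≡ 8, so v_5 = 8^{−1} = 7 (mod 11).
  v = [1, 3, 7, 4, 7].
Step 2: syndromes of r = [7, 4, 2, 8, 6] (all sums mod 11).
  S_0 = Σ v_i r_i = 1·7 + 3·4 + 7·2 + 4·8 + 7·6 = 107 ≡ 8.
  S_1 = Σ v_i α_i r_i = 1·3·7 + 3·1·4 + 7·9·2 + 4·4·8 + 7·2·6 = 371 ≡ 8.
  α_i^2 mod 11 = [9, 1, 4, 5, 4].
  S_2 = Σ v_i α_i^2 r_i = 1·9·7 + 3·1·4 + 7·4·2 + 4·5·8 + 7·4·6 = 459 ≡ 8.
  S = (8, 8, 8) ≠ 0, so r is not a codeword (an error is present).
Step 3: locate the error. For a single error e at position i, S_ℓ = v_i·e·α_i^ℓ, so α_err = S_1/S_0.
  S_0^{−1} = 8^{−1} = 7 (mod 11), so α_err = 8·7 = 56 ≡ 1 = α_2. Error position i = 2.
  Consistency check: S_2/S_1 = 8·7 = 56 ≡ 1 = α_err ✓ (single-error assumption holds).
Step 4: error magnitude e = S_0/v_2 = S_0·∏_{j≠2}(α_2 − α_j) = 8·4 = 32 ≡ 10 (mod 11).
Step 5: correct position 2: c_2 = r_2 − e = 4 − 10 ≡ 5 (mod 11). Hence c = [7, 5, 2, 8, 6].
  Check: interpolating c through the α_i gives m(x) = 4 + 1·x (degree < 2) with m(α_i) = c_i for every i, so c is indeed a codeword.


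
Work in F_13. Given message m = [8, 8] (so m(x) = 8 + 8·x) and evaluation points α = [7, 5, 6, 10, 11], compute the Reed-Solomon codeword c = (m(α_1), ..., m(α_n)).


c = [12, 9, 4, 10, 5]

Message polynomial: m(x) = 8 + 8·x (mod 13).
For each evaluation point α_i, compute m(α_i) mod 13:
  α_1 = 7: Horner steps 8 → 12, so m(7) = 12.
  α_2 = 5: Horner steps 8 → 9, so m(5) = 9.
  α_3 = 6: Horner steps 8 → 4, so m(6) = 4.
  α_4 = 10: Horner steps 8 → 10, so m(10) = 10.
  α_5 = 11: Horner steps 8 → 5, so m(11) = 5.
Codeword c = [12, 9, 4, 10, 5] ∈ F_13^5.


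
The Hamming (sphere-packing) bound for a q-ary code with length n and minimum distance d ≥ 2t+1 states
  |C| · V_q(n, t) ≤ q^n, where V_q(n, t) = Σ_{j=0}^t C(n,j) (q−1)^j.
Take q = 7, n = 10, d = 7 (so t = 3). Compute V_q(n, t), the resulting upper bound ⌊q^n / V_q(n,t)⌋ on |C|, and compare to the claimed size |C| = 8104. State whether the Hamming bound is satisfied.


V_q(n, t) = 27601, q^n = 282475249, Hamming bound = 10234, |C| = 8104 ≤ bound (satisfied).

Step 1: Compute V_q(n, t) = Σ_{j=0}^3 C(n, j) (q−1)^j.
  j = 0: C(10,0)·(6)^0 = 1·1 = 1.
  j = 1: C(10,1)·(6)^1 = 10·6 = 60.
  j = 2: C(10,2)·(6)^2 = 45·36 = 1620.
  j = 3: C(10,3)·(6)^3 = 120·216 = 25920.
  V_q(n, t) = 1 + 60 + 1620 + 25920 = 27601.
Step 2: q^n = 7^10 = 282475249.
Step 3: Hamming bound ⌊q^n / V_q(n,t)⌋ = ⌊282475249/27601⌋ = 10234.
Step 4: Compare |C| = 8104 to 10234: satisfied.
The claimed |C| lies below the Hamming bound.


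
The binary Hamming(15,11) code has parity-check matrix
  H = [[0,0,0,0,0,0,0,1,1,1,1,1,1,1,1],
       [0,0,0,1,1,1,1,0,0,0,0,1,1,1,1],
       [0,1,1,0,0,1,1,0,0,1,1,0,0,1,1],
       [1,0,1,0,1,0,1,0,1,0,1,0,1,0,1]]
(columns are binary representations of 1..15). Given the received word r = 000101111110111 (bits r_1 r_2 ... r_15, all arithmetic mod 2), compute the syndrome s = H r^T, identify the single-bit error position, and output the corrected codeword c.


s = (1, 0, 0, 1)^T, error position = 9, corrected codeword c = 000101110110111

Compute s = H r^T mod 2 one row at a time:
  s_1 = 1 + 1 + 1 + 1 + 0 + 1 + 1 + 1 = 7 ≡ 1 (mod 2).
  s_2 = 1 + 0 + 1 + 1 + 0 + 1 + 1 + 1 = 6 ≡ 0 (mod 2).
  s_3 = 0 + 0 + 1 + 1 + 1 + 1 + 1 + 1 = 6 ≡ 0 (mod 2).
  s_4 = 0 + 0 + 0 + 1 + 1 + 1 + 1 + 1 = 5 ≡ 1 (mod 2).
s = (1, 0, 0, 1)^T — this equals column 9 of H (binary 1001), so error is at position 9.
Correct: flip bit 9 of r = 000101111110111 to get c = 000101110110111.


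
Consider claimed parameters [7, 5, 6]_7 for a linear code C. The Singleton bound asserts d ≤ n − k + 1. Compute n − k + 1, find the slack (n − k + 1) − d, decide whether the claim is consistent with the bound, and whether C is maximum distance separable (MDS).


Singleton RHS = n − k + 1 = 3, slack = -3, bound violated (no such code; not MDS).

Singleton bound: d ≤ n − k + 1.
Here n = 7, k = 5, so n − k + 1 = 3.
Given d = 6, check d ≤ 3: NO.
Slack = (n − k + 1) − d = -3.
The slack is negative: d = 6 exceeds n − k + 1 = 3 by 3, so the Singleton bound is violated and no linear [7, 5, 6]_7 code can exist. In particular it is not MDS (MDS requires d = n − k + 1 exactly).
Description: the claimed parameters are [7, 5, 6]_7; such a code would be impossible (violates the Singleton bound).


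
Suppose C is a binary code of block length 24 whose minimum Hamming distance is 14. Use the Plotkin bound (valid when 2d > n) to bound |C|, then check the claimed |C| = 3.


Plotkin bound M ≤ 6; given |C| = 3 ≤ bound (satisfied).

Check applicability: 2d = 28, n = 24.
2d − n = 4 > 0, so Plotkin applies.
Compute d/(2d−n) = 14/4 ≈ 3.5000.
⌊d/(2d−n)⌋ = 3.
Plotkin bound: M ≤ 2·3 = 6.
Given |C| = 3, check: satisfied.
This |C| is below the Plotkin bound.


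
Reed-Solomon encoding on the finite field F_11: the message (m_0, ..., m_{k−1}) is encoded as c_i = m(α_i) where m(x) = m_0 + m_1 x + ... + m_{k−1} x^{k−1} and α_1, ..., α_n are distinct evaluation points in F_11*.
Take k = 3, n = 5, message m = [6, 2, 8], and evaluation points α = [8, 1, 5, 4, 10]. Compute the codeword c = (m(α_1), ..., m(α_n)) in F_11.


c = [6, 5, 7, 10, 1]

Message polynomial: m(x) = 6 + 2·x + 8·x^2 (mod 11).
For each evaluation point α_i, compute m(α_i) mod 11:
  α_1 = 8: Horner steps 8 → 0 → 6, so m(8) = 6.
  α_2 = 1: Horner steps 8 → 10 → 5, so m(1) = 5.
  α_3 = 5: Horner steps 8 → 9 → 7, so m(5) = 7.
  α_4 = 4: Horner steps 8 → 1 → 10, so m(4) = 10.
  α_5 = 10: Horner steps 8 → 5 → 1, so m(10) = 1.
Codeword c = [6, 5, 7, 10, 1] ∈ F_11^5.


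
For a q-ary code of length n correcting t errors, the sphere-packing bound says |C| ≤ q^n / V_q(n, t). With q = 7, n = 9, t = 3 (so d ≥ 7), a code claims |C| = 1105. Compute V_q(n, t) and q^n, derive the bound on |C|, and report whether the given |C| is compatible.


V_q(n, t) = 19495, q^n = 40353607, Hamming bound = 2069, |C| = 1105 ≤ bound (satisfied).

Step 1: Compute V_q(n, t) = Σ_{j=0}^3 C(n, j) (q−1)^j.
  j = 0: C(9,0)·(6)^0 = 1·1 = 1.
  j = 1: C(9,1)·(6)^1 = 9·6 = 54.
  j = 2: C(9,2)·(6)^2 = 36·36 = 1296.
  j = 3: C(9,3)·(6)^3 = 84·216 = 18144.
  V_q(n, t) = 1 + 54 + 1296 + 18144 = 19495.
Step 2: q^n = 7^9 = 40353607.
Step 3: Hamming bound ⌊q^n / V_q(n,t)⌋ = ⌊40353607/19495⌋ = 2069.
Step 4: Compare |C| = 1105 to 2069: satisfied.
The claimed |C| lies below the Hamming bound.


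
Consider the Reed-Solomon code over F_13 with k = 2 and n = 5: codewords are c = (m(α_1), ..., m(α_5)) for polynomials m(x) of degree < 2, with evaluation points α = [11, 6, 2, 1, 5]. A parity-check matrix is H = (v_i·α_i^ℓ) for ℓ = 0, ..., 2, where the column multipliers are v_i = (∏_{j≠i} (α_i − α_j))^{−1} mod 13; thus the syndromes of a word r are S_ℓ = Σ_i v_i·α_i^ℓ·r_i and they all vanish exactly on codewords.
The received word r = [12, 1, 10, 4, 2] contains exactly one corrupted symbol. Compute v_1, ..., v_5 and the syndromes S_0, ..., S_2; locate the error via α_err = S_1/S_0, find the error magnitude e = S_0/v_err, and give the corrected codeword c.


S = (8, 9, 2), error at position 2, error magnitude e = 6, c = [12, 8, 10, 4, 2].

Step 1: column multipliers v_i = (∏_{j≠i}(α_i − α_j))^{−1} mod 13.
  i = 1 (α = 11): (11−6)(11−2)(11−1)(11−5) = 5·9·10·6 = 2700 ≡ 9, so v_1 = 9^{−1} = 3 (mod 13).
  i = 2 (α = 6): (6−11)(6−2)(6−1)(6−5) = (−5)·4·5·1 = −100 ≡ 4, so v_2 = 4^{−1} = 10 (mod 13).
  i = 3 (α = 2): (2−11)(2−6)(2−1)(2−5) = (−9)·(−4)·1·(−3) = −108 ≡ 9, so v_3 = 9^{−1} = 3 (mod 13).
  i = 4 (α = 1): (1−11)(1−6)(1−2)(1−5) = (−10)·(−5)·(−1)·(−4) = 200 ≡ 5, so v_4 = 5^{−1} = 8 (mod 13).
  i = 5 (α = 5): (5−11)(5−6)(5−2)(5−1) = (−6)·(−1)·3·4 = 72 ≡ 7, so v_5 = 7^{−1} = 2 (mod 13).
  v = [3, 10, 3, 8, 2].
Step 2: syndromes of r = [12, 1, 10, 4, 2] (all sums mod 13).
  S_0 = Σ v_i r_i = 3·12 + 10·1 + 3·10 + 8·4 + 2·2 = 112 ≡ 8.
  S_1 = Σ v_i α_i r_i = 3·11·12 + 10·6·1 + 3·2·10 + 8·1·4 + 2·5·2 = 568 ≡ 9.
  α_i^2 mod 13 = [4, 10, 4, 1, 12].
  S_2 = Σ v_i α_i^2 r_i = 3·4·12 + 10·10·1 + 3·4·10 + 8·1·4 + 2·12·2 = 444 ≡ 2.
  S = (8, 9, 2) ≠ 0, so r is not a codeword (an error is present).
Step 3: locate the error. For a single error e at position i, S_ℓ = v_i·e·α_i^ℓ, so α_err = S_1/S_0.
  S_0^{−1} = 8^{−1} = 5 (mod 13), so α_err = 9·5 = 45 ≡ 6 = α_2. Error position i = 2.
  Consistency check: S_2/S_1 = 2·3 = 6 ≡ 6 = α_err ✓ (single-error assumption holds).
Step 4: error magnitude e = S_0/v_2 = S_0·∏_{j≠2}(α_2 − α_j) = 8·4 = 32 ≡ 6 (mod 13).
Step 5: correct position 2: c_2 = r_2 − e = 1 − 6 ≡ 8 (mod 13). Hence c = [12, 8, 10, 4, 2].
  Check: interpolating c through the α_i gives m(x) = 11 + 6·x (degree < 2) with m(α_i) = c_i for every i, so c is indeed a codeword.


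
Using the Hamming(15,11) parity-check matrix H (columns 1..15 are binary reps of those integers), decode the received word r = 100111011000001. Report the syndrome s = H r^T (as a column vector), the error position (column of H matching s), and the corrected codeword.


s = (1, 0, 0, 0)^T, error position = 8, corrected codeword c = 100111001000001

Compute s = H r^T mod 2 one row at a time:
  s_1 = 1 + 1 + 0 + 0 + 0 + 0 + 0 + 1 = 3 ≡ 1 (mod 2).
  s_2 = 1 + 1 + 1 + 0 + 0 + 0 + 0 + 1 = 4 ≡ 0 (mod 2).
  s_3 = 0 + 0 + 1 + 0 + 0 + 0 + 0 + 1 = 2 ≡ 0 (mod 2).
  s_4 = 1 + 0 + 1 + 0 + 1 + 0 + 0 + 1 = 4 ≡ 0 (mod 2).
s = (1, 0, 0, 0)^T — this equals column 8 of H (binary 1000), so error is at position 8.
Correct: flip bit 8 of r = 100111011000001 to get c = 100111001000001.


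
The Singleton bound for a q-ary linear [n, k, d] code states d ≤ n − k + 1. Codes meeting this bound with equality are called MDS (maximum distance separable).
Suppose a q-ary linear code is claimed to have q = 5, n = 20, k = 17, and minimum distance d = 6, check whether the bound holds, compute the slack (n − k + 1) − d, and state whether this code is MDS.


Singleton RHS = n − k + 1 = 4, slack = -2, bound violated (no such code; not MDS).

Singleton bound: d ≤ n − k + 1.
Here n = 20, k = 17, so n − k + 1 = 4.
Given d = 6, check d ≤ 4: NO.
Slack = (n − k + 1) − d = -2.
The slack is negative: d = 6 exceeds n − k + 1 = 4 by 2, so the Singleton bound is violated and no linear [20, 17, 6]_5 code can exist. In particular it is not MDS (MDS requires d = n − k + 1 exactly).
Description: the claimed parameters are [20, 17, 6]_5; such a code would be impossible (violates the Singleton bound).


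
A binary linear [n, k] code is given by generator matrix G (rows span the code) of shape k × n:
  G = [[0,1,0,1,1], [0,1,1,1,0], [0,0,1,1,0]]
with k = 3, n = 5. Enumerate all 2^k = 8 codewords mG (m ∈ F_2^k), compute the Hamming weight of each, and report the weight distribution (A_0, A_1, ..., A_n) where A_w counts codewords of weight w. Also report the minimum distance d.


Weight distribution: A_0 = 1, A_1 = 1, A_2 = 3, A_3 = 3. Minimum distance d = 1.

Enumerate all 2^3 = 8 messages m ∈ F_2^3.
For each, compute codeword c = mG in F_2^5, then tally its weight.
  m = 000 → c = 00000, weight = 0.
  m = 100 → c = 01011, weight = 3.
  m = 010 → c = 01110, weight = 3.
  m = 110 → c = 00101, weight = 2.
  m = 001 → c = 00110, weight = 2.
  m = 101 → c = 01101, weight = 3.
  m = 011 → c = 01000, weight = 1.
  m = 111 → c = 00011, weight = 2.
Tally weights:
  weight 0: 1 codewords.
  weight 1: 1 codewords.
  weight 2: 3 codewords.
  weight 3: 3 codewords.
Minimum distance d = smallest w > 0 with A_w > 0 = 1.
Sanity: Σ A_w = 8 = 2^3 = 8 ✓.


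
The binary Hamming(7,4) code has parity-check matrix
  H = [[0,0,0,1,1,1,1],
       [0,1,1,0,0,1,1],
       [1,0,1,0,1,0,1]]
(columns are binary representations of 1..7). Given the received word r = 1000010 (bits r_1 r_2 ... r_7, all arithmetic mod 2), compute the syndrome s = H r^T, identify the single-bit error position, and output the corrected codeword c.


s = (1, 1, 1)^T, error position = 7, corrected codeword c = 1000011

Compute s = H r^T mod 2 one row at a time:
  s_1 = 0 + 0 + 1 + 0 = 1 ≡ 1 (mod 2).
  s_2 = 0 + 0 + 1 + 0 = 1 ≡ 1 (mod 2).
  s_3 = 1 + 0 + 0 + 0 = 1 ≡ 1 (mod 2).
s = (1, 1, 1)^T — this equals column 7 of H (binary 111), so error is at position 7.
Correct: flip bit 7 of r = 1000010 to get c = 1000011.


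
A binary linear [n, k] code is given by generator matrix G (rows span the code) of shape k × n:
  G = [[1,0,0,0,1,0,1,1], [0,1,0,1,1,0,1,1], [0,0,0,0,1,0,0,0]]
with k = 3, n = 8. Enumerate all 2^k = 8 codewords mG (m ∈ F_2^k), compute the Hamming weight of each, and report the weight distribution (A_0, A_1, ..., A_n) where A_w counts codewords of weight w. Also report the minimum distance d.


Weight distribution: A_0 = 1, A_1 = 1, A_3 = 2, A_4 = 3, A_5 = 1. Minimum distance d = 1.

Enumerate all 2^3 = 8 messages m ∈ F_2^3.
For each, compute codeword c = mG in F_2^8, then tally its weight.
  m = 000 → c = 00000000, weight = 0.
  m = 100 → c = 10001011, weight = 4.
  m = 010 → c = 01011011, weight = 5.
  m = 110 → c = 11010000, weight = 3.
  m = 001 → c = 00001000, weight = 1.
  m = 101 → c = 10000011, weight = 3.
  m = 011 → c = 01010011, weight = 4.
  m = 111 → c = 11011000, weight = 4.
Tally weights:
  weight 0: 1 codewords.
  weight 1: 1 codewords.
  weight 3: 2 codewords.
  weight 4: 3 codewords.
  weight 5: 1 codewords.
Minimum distance d = smallest w > 0 with A_w > 0 = 1.
Sanity: Σ A_w = 8 = 2^3 = 8 ✓.


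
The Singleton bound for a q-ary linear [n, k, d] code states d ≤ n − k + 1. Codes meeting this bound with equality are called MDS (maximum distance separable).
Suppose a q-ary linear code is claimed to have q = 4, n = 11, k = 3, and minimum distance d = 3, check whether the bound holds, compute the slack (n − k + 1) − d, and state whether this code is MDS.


Singleton RHS = n − k + 1 = 9, slack = 6, bound satisfied, not MDS.

Singleton bound: d ≤ n − k + 1.
Here n = 11, k = 3, so n − k + 1 = 9.
Given d = 3, check d ≤ 9: YES.
Slack = (n − k + 1) − d = 6.
The code is NOT MDS (slack = 6 > 0).
Description: the claimed parameters are [11, 3, 3]_4; such a code would be non-MDS.


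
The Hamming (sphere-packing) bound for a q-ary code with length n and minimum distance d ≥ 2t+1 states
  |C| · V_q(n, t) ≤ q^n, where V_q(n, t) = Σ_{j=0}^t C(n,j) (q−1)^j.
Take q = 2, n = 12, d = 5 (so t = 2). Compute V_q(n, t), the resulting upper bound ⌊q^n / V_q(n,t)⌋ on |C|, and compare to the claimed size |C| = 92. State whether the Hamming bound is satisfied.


V_q(n, t) = 79, q^n = 4096, Hamming bound = 51, |C| = 92 > bound (violated).

Step 1: Compute V_q(n, t) = Σ_{j=0}^2 C(n, j) (q−1)^j.
  j = 0: C(12,0)·(1)^0 = 1·1 = 1.
  j = 1: C(12,1)·(1)^1 = 12·1 = 12.
  j = 2: C(12,2)·(1)^2 = 66·1 = 66.
  V_q(n, t) = 1 + 12 + 66 = 79.
Step 2: q^n = 2^12 = 4096.
Step 3: Hamming bound ⌊q^n / V_q(n,t)⌋ = ⌊4096/79⌋ = 51.
Step 4: Compare |C| = 92 to 51: violated.
The claimed |C| lies above the Hamming bound, so no 2-ary code of length 12 with d ≥ 5 can have 92 codewords.


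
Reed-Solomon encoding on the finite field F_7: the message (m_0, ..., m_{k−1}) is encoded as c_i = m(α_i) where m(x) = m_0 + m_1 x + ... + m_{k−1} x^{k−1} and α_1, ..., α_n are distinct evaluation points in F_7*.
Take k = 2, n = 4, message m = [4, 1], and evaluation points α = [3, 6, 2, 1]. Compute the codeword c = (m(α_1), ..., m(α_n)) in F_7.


c = [0, 3, 6, 5]

Message polynomial: m(x) = 4 + 1·x (mod 7).
For each evaluation point α_i, compute m(α_i) mod 7:
  α_1 = 3: Horner steps 1 → 0, so m(3) = 0.
  α_2 = 6: Horner steps 1 → 3, so m(6) = 3.
  α_3 = 2: Horner steps 1 → 6, so m(2) = 6.
  α_4 = 1: Horner steps 1 → 5, so m(1) = 5.
Codeword c = [0, 3, 6, 5] ∈ F_7^4.


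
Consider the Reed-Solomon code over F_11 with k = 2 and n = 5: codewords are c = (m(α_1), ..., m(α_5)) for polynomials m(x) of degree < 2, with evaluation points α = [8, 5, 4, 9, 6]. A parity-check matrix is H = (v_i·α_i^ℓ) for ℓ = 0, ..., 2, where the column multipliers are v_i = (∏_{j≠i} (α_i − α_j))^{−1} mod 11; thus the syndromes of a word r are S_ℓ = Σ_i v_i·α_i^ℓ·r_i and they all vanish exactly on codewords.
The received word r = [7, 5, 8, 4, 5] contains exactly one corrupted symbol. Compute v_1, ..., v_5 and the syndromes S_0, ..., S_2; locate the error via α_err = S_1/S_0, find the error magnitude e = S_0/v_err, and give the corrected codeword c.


S = (3, 7, 9), error at position 5, error magnitude e = 3, c = [7, 5, 8, 4, 2].

Step 1: column multipliers v_i = (∏_{j≠i}(α_i − α_j))^{−1} mod 11.
  i = 1 (α = 8): (8−5)(8−4)(8−9)(8−6) = 3·4·(−1)·2 = −24 ≡ 9, so v_1 = 9^{−1} = 5 (mod 11).
  i = 2 (α = 5): (5−8)(5−4)(5−9)(5−6) = (−3)·1·(−4)·(−1) = −12 ≡ 10, so v_2 = 10^{−1} = 10 (mod 11).
  i = 3 (α = 4): (4−8)(4−5)(4−9)(4−6) = (−4)·(−1)·(−5)·(−2) = 40 ≡ 7, so v_3 = 7^{−1} = 8 (mod 11).
  i = 4 (α = 9): (9−8)(9−5)(9−4)(9−6) = 1·4·5·3 = 60 ≡ 5, so v_4 = 5^{−1} = 9 (mod 11).
  i = 5 (α = 6): (6−8)(6−5)(6−4)(6−9) = (−2)·1·2·(−3) = 12 ≡ 1, so v_5 = 1^{−1} = 1 (mod 11).
  v = [5, 10, 8, 9, 1].
Step 2: syndromes of r = [7, 5, 8, 4, 5] (all sums mod 11).
  S_0 = Σ v_i r_i = 5·7 + 10·5 + 8·8 + 9·4 + 1·5 = 190 ≡ 3.
  S_1 = Σ v_i α_i r_i = 5·8·7 + 10·5·5 + 8·4·8 + 9·9·4 + 1·6·5 = 1140 ≡ 7.
  α_i^2 mod 11 = [9, 3, 5, 4, 3].
  S_2 = Σ v_i α_i^2 r_i = 5·9·7 + 10·3·5 + 8·5·8 + 9·4·4 + 1·3·5 = 944 ≡ 9.
  S = (3, 7, 9) ≠ 0, so r is not a codeword (an error is present).
Step 3: locate the error. For a single error e at position i, S_ℓ = v_i·e·α_i^ℓ, so α_err = S_1/S_0.
  S_0^{−1} = 3^{−1} = 4 (mod 11), so α_err = 7·4 = 28 ≡ 6 = α_5. Error position i = 5.
  Consistency check: S_2/S_1 = 9·8 = 72 ≡ 6 = α_err ✓ (single-error assumption holds).
Step 4: error magnitude e = S_0/v_5 = S_0·∏_{j≠5}(α_5 − α_j) = 3·1 = 3 ≡ 3 (mod 11).
Step 5: correct position 5: c_5 = r_5 − e = 5 − 3 ≡ 2 (mod 11). Hence c = [7, 5, 8, 4, 2].
  Check: interpolating c through the α_i gives m(x) = 9 + 8·x (degree < 2) with m(α_i) = c_i for every i, so c is indeed a codeword.


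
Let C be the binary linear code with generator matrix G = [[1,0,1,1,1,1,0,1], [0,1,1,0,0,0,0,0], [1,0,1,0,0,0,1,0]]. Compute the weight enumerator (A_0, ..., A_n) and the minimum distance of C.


Weight distribution: A_0 = 1, A_2 = 1, A_3 = 2, A_5 = 1, A_6 = 2, A_7 = 1. Minimum distance d = 2.

Enumerate all 2^3 = 8 messages m ∈ F_2^3.
For each, compute codeword c = mG in F_2^8, then tally its weight.
  m = 000 → c = 00000000, weight = 0.
  m = 100 → c = 10111101, weight = 6.
  m = 010 → c = 01100000, weight = 2.
  m = 110 → c = 11011101, weight = 6.
  m = 001 → c = 10100010, weight = 3.
  m = 101 → c = 00011111, weight = 5.
  m = 011 → c = 11000010, weight = 3.
  m = 111 → c = 01111111, weight = 7.
Tally weights:
  weight 0: 1 codewords.
  weight 2: 1 codewords.
  weight 3: 2 codewords.
  weight 5: 1 codewords.
  weight 6: 2 codewords.
  weight 7: 1 codewords.
Minimum distance d = smallest w > 0 with A_w > 0 = 2.
Sanity: Σ A_w = 8 = 2^3 = 8 ✓.


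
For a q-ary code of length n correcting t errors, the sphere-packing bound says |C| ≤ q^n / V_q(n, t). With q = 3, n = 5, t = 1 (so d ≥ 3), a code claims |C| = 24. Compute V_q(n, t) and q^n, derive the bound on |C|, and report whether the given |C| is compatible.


V_q(n, t) = 11, q^n = 243, Hamming bound = 22, |C| = 24 > bound (violated).

Step 1: Compute V_q(n, t) = Σ_{j=0}^1 C(n, j) (q−1)^j.
  j = 0: C(5,0)·(2)^0 = 1·1 = 1.
  j = 1: C(5,1)·(2)^1 = 5·2 = 10.
  V_q(n, t) = 1 + 10 = 11.
Step 2: q^n = 3^5 = 243.
Step 3: Hamming bound ⌊q^n / V_q(n,t)⌋ = ⌊243/11⌋ = 22.
Step 4: Compare |C| = 24 to 22: violated.
The claimed |C| lies above the Hamming bound, so no 3-ary code of length 5 with d ≥ 3 can have 24 codewords.


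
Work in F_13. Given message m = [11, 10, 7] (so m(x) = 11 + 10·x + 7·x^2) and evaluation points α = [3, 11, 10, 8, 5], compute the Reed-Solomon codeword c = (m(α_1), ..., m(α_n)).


c = [0, 6, 5, 6, 2]

Message polynomial: m(x) = 11 + 10·x + 7·x^2 (mod 13).
For each evaluation point α_i, compute m(α_i) mod 13:
  α_1 = 3: Horner steps 7 → 5 → 0, so m(3) = 0.
  α_2 = 11: Horner steps 7 → 9 → 6, so m(11) = 6.
  α_3 = 10: Horner steps 7 → 2 → 5, so m(10) = 5.
  α_4 = 8: Horner steps 7 → 1 → 6, so m(8) = 6.
  α_5 = 5: Horner steps 7 → 6 → 2, so m(5) = 2.
Codeword c = [0, 6, 5, 6, 2] ∈ F_13^5.


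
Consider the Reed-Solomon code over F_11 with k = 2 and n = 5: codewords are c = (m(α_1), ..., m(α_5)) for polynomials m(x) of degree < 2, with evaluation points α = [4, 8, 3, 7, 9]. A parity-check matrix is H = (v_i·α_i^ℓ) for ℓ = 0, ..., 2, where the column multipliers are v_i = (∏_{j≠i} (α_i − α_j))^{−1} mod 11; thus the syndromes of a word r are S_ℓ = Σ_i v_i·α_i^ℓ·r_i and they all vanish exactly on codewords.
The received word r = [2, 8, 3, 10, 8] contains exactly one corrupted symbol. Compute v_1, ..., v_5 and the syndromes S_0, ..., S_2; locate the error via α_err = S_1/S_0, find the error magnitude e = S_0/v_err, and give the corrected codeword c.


S = (5, 7, 1), error at position 2, error magnitude e = 10, c = [2, 9, 3, 10, 8].

Step 1: column multipliers v_i = (∏_{j≠i}(α_i − α_j))^{−1} mod 11.
  i = 1 (α = 4): (4−8)(4−3)(4−7)(4−9) = (−4)·1·(−3)·(−5) = −60 ≡ 6, so v_1 = 6^{−1} = 2 (mod 11).
  i = 2 (α = 8): (8−4)(8−3)(8−7)(8−9) = 4·5·1·(−1) = −20 ≡ 2, so v_2 = 2^{−1} = 6 (mod 11).
  i = 3 (α = 3): (3−4)(3−8)(3−7)(3−9) = (−1)·(−5)·(−4)·(−6) = 120 ≡ 10, so v_3 = 10^{−1} = 10 (mod 11).
  i = 4 (α = 7): (7−4)(7−8)(7−3)(7−9) = 3·(−1)·4·(−2) = 24 ≡ 2, so v_4 = 2^{−1} = 6 (mod 11).
  i = 5 (α = 9): (9−4)(9−8)(9−3)(9−7) = 5·1·6·2 = 60 ≡ 5, so v_5 = 5^{−1} = 9 (mod 11).
  v = [2, 6, 10, 6, 9].
Step 2: syndromes of r = [2, 8, 3, 10, 8] (all sums mod 11).
  S_0 = Σ v_i r_i = 2·2 + 6·8 + 10·3 + 6·10 + 9·8 = 214 ≡ 5.
  S_1 = Σ v_i α_i r_i = 2·4·2 + 6·8·8 + 10·3·3 + 6·7·10 + 9·9·8 = 1558 ≡ 7.
  α_i^2 mod 11 = [5, 9, 9, 5, 4].
  S_2 = Σ v_i α_i^2 r_i = 2·5·2 + 6·9·8 + 10·9·3 + 6·5·10 + 9·4·8 = 1310 ≡ 1.
  S = (5, 7, 1) ≠ 0, so r is not a codeword (an error is present).
Step 3: locate the error. For a single error e at position i, S_ℓ = v_i·e·α_i^ℓ, so α_err = S_1/S_0.
  S_0^{−1} = 5^{−1} = 9 (mod 11), so α_err = 7·9 = 63 ≡ 8 = α_2. Error position i = 2.
  Consistency check: S_2/S_1 = 1·8 = 8 ≡ 8 = α_err ✓ (single-error assumption holds).
Step 4: error magnitude e = S_0/v_2 = S_0·∏_{j≠2}(α_2 − α_j) = 5·2 = 10 ≡ 10 (mod 11).
Step 5: correct position 2: c_2 = r_2 − e = 8 − 10 ≡ 9 (mod 11). Hence c = [2, 9, 3, 10, 8].
  Check: interpolating c through the α_i gives m(x) = 6 + 10·x (degree < 2) with m(α_i) = c_i for every i, so c is indeed a codeword.


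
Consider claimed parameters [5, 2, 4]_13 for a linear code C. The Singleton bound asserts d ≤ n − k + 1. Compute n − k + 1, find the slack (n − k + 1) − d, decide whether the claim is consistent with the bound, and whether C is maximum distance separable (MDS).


Singleton RHS = n − k + 1 = 4, slack = 0, bound satisfied, MDS.

Singleton bound: d ≤ n − k + 1.
Here n = 5, k = 2, so n − k + 1 = 4.
Given d = 4, check d ≤ 4: YES.
Slack = (n − k + 1) − d = 0.
The code is MDS (slack = 0).
Description: the claimed parameters are [5, 2, 4]_13; such a code would be MDS (meets Singleton bound).


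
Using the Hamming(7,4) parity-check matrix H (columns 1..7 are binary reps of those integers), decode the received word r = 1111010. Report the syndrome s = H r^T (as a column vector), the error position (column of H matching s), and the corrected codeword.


s = (0, 1, 0)^T, error position = 2, corrected codeword c = 1011010

Compute s = H r^T mod 2 one row at a time:
  s_1 = 1 + 0 + 1 + 0 = 2 ≡ 0 (mod 2).
  s_2 = 1 + 1 + 1 + 0 = 3 ≡ 1 (mod 2).
  s_3 = 1 + 1 + 0 + 0 = 2 ≡ 0 (mod 2).
s = (0, 1, 0)^T — this equals column 2 of H (binary 010), so error is at position 2.
Correct: flip bit 2 of r = 1111010 to get c = 1011010.


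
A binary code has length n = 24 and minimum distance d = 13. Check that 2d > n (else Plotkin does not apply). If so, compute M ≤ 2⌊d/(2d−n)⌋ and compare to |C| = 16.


Plotkin bound M ≤ 12; given |C| = 16 > bound (violated).

Check applicability: 2d = 26, n = 24.
2d − n = 2 > 0, so Plotkin applies.
Compute d/(2d−n) = 13/2 ≈ 6.5000.
⌊d/(2d−n)⌋ = 6.
Plotkin bound: M ≤ 2·6 = 12.
Given |C| = 16, check: VIOLATED.
This |C| is above the Plotkin bound, so no binary code with n = 24, d = 13 and 16 codewords exists.


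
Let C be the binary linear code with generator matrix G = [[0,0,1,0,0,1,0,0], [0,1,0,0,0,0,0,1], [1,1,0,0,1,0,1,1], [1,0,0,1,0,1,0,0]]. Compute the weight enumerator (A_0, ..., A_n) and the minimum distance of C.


Weight distribution: A_0 = 1, A_2 = 2, A_3 = 3, A_4 = 3, A_5 = 4, A_6 = 2, A_7 = 1. Minimum distance d = 2.

Enumerate all 2^4 = 16 messages m ∈ F_2^4.
For each, compute codeword c = mG in F_2^8, then tally its weight.
  m = 0000 → c = 00000000, weight = 0.
  m = 1000 → c = 00100100, weight = 2.
  m = 0100 → c = 01000001, weight = 2.
  m = 1100 → c = 01100101, weight = 4.
  m = 0010 → c = 11001011, weight = 5.
  m = 1010 → c = 11101111, weight = 7.
  m = 0110 → c = 10001010, weight = 3.
  m = 1110 → c = 10101110, weight = 5.
  m = 0001 → c = 10010100, weight = 3.
  m = 1001 → c = 10110000, weight = 3.
  m = 0101 → c = 11010101, weight = 5.
  m = 1101 → c = 11110001, weight = 5.
  m = 0011 → c = 01011111, weight = 6.
  m = 1011 → c = 01111011, weight = 6.
  m = 0111 → c = 00011110, weight = 4.
  m = 1111 → c = 00111010, weight = 4.
Tally weights:
  weight 0: 1 codewords.
  weight 2: 2 codewords.
  weight 3: 3 codewords.
  weight 4: 3 codewords.
  weight 5: 4 codewords.
  weight 6: 2 codewords.
  weight 7: 1 codewords.
Minimum distance d = smallest w > 0 with A_w > 0 = 2.
Sanity: Σ A_w = 16 = 2^4 = 16 ✓.


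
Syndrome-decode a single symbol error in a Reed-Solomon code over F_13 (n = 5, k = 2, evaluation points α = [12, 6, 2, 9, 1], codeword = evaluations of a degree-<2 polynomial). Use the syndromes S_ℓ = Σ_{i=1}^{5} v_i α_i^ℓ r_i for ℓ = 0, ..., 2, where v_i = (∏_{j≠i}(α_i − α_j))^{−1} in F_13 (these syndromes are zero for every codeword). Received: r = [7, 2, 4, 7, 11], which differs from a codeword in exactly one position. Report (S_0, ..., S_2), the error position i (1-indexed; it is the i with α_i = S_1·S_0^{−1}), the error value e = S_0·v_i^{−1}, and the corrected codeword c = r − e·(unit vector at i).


S = (2, 11, 2), error at position 1, error magnitude e = 8, c = [12, 2, 4, 7, 11].

Step 1: column multipliers v_i = (∏_{j≠i}(α_i − α_j))^{−1} mod 13.
  i = 1 (α = 12): (12−6)(12−2)(12−9)(12−1) = 6·10·3·11 = 1980 ≡ 4, so v_1 = 4^{−1} = 10 (mod 13).
  i = 2 (α = 6): (6−12)(6−2)(6−9)(6−1) = (−6)·4·(−3)·5 = 360 ≡ 9, so v_2 = 9^{−1} = 3 (mod 13).
  i = 3 (α = 2): (2−12)(2−6)(2−9)(2−1) = (−10)·(−4)·(−7)·1 = −280 ≡ 6, so v_3 = 6^{−1} = 11 (mod 13).
  i = 4 (α = 9): (9−12)(9−6)(9−2)(9−1) = (−3)·3·7·8 = −504 ≡ 3, so v_4 = 3^{−1} = 9 (mod 13).
  i = 5 (α = 1): (1−12)(1−6)(1−2)(1−9) = (−11)·(−5)·(−1)·(−8) = 440 ≡ 11, so v_5 = 11^{−1} = 6 (mod 13).
  v = [10, 3, 11, 9, 6].
Step 2: syndromes of r = [7, 2, 4, 7, 11] (all sums mod 13).
  S_0 = Σ v_i r_i = 10·7 + 3·2 + 11·4 + 9·7 + 6·11 = 249 ≡ 2.
  S_1 = Σ v_i α_i r_i = 10·12·7 + 3·6·2 + 11·2·4 + 9·9·7 + 6·1·11 = 1597 ≡ 11.
  α_i^2 mod 13 = [1, 10, 4, 3, 1].
  S_2 = Σ v_i α_i^2 r_i = 10·1·7 + 3·10·2 + 11·4·4 + 9·3·7 + 6·1·11 = 561 ≡ 2.
  S = (2, 11, 2) ≠ 0, so r is not a codeword (an error is present).
Step 3: locate the error. For a single error e at position i, S_ℓ = v_i·e·α_i^ℓ, so α_err = S_1/S_0.
  S_0^{−1} = 2^{−1} = 7 (mod 13), so α_err = 11·7 = 77 ≡ 12 = α_1. Error position i = 1.
  Consistency check: S_2/S_1 = 2·6 = 12 ≡ 12 = α_err ✓ (single-error assumption holds).
Step 4: error magnitude e = S_0/v_1 = S_0·∏_{j≠1}(α_1 − α_j) = 2·4 = 8 ≡ 8 (mod 13).
Step 5: correct position 1: c_1 = r_1 − e = 7 − 8 ≡ 12 (mod 13). Hence c = [12, 2, 4, 7, 11].
  Check: interpolating c through the α_i gives m(x) = 5 + 6·x (degree < 2) with m(α_i) = c_i for every i, so c is indeed a codeword.


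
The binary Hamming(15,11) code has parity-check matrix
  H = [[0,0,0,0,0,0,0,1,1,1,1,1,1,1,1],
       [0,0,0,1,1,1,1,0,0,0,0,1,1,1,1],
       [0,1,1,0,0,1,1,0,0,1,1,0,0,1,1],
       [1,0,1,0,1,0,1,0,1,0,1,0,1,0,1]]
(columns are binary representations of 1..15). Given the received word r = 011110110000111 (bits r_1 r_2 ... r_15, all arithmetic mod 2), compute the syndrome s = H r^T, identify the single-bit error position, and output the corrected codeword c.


s = (0, 0, 1, 1)^T, error position = 3, corrected codeword c = 010110110000111

Compute s = H r^T mod 2 one row at a time:
  s_1 = 1 + 0 + 0 + 0 + 0 + 1 + 1 + 1 = 4 ≡ 0 (mod 2).
  s_2 = 1 + 1 + 0 + 1 + 0 + 1 + 1 + 1 = 6 ≡ 0 (mod 2).
  s_3 = 1 + 1 + 0 + 1 + 0 + 0 + 1 + 1 = 5 ≡ 1 (mod 2).
  s_4 = 0 + 1 + 1 + 1 + 0 + 0 + 1 + 1 = 5 ≡ 1 (mod 2).
s = (0, 0, 1, 1)^T — this equals column 3 of H (binary 0011), so error is at position 3.
Correct: flip bit 3 of r = 011110110000111 to get c = 010110110000111.


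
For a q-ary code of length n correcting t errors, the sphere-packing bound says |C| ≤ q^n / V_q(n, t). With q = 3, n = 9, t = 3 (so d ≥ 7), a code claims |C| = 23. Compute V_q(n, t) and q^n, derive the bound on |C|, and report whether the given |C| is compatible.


V_q(n, t) = 835, q^n = 19683, Hamming bound = 23, |C| = 23 ≤ bound (satisfied).

Step 1: Compute V_q(n, t) = Σ_{j=0}^3 C(n, j) (q−1)^j.
  j = 0: C(9,0)·(2)^0 = 1·1 = 1.
  j = 1: C(9,1)·(2)^1 = 9·2 = 18.
  j = 2: C(9,2)·(2)^2 = 36·4 = 144.
  j = 3: C(9,3)·(2)^3 = 84·8 = 672.
  V_q(n, t) = 1 + 18 + 144 + 672 = 835.
Step 2: q^n = 3^9 = 19683.
Step 3: Hamming bound ⌊q^n / V_q(n,t)⌋ = ⌊19683/835⌋ = 23.
Step 4: Compare |C| = 23 to 23: satisfied.
The claimed |C| lies at the Hamming bound (tight).


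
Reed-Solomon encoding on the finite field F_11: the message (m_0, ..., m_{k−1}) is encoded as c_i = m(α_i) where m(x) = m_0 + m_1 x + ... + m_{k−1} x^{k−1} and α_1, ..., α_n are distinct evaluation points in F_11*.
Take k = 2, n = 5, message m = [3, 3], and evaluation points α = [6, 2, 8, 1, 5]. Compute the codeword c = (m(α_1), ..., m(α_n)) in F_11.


c = [10, 9, 5, 6, 7]

Message polynomial: m(x) = 3 + 3·x (mod 11).
For each evaluation point α_i, compute m(α_i) mod 11:
  α_1 = 6: Horner steps 3 → 10, so m(6) = 10.
  α_2 = 2: Horner steps 3 → 9, so m(2) = 9.
  α_3 = 8: Horner steps 3 → 5, so m(8) = 5.
  α_4 = 1: Horner steps 3 → 6, so m(1) = 6.
  α_5 = 5: Horner steps 3 → 7, so m(5) = 7.
Codeword c = [10, 9, 5, 6, 7] ∈ F_11^5.
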